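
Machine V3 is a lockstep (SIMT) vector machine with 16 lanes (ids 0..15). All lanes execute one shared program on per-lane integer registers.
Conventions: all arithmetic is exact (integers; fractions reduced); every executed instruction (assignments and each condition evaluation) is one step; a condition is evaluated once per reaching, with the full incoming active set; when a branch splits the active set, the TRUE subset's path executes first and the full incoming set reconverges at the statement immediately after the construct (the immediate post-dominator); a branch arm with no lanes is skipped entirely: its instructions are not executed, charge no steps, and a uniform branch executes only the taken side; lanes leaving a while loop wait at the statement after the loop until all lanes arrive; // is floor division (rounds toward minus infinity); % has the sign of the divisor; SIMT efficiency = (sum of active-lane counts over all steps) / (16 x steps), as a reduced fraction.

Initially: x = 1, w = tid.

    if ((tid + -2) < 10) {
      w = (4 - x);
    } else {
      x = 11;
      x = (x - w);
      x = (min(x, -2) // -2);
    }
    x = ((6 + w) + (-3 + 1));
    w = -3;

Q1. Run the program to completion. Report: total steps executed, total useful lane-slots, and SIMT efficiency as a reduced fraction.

Answer: 7 steps, 72 useful, 9/14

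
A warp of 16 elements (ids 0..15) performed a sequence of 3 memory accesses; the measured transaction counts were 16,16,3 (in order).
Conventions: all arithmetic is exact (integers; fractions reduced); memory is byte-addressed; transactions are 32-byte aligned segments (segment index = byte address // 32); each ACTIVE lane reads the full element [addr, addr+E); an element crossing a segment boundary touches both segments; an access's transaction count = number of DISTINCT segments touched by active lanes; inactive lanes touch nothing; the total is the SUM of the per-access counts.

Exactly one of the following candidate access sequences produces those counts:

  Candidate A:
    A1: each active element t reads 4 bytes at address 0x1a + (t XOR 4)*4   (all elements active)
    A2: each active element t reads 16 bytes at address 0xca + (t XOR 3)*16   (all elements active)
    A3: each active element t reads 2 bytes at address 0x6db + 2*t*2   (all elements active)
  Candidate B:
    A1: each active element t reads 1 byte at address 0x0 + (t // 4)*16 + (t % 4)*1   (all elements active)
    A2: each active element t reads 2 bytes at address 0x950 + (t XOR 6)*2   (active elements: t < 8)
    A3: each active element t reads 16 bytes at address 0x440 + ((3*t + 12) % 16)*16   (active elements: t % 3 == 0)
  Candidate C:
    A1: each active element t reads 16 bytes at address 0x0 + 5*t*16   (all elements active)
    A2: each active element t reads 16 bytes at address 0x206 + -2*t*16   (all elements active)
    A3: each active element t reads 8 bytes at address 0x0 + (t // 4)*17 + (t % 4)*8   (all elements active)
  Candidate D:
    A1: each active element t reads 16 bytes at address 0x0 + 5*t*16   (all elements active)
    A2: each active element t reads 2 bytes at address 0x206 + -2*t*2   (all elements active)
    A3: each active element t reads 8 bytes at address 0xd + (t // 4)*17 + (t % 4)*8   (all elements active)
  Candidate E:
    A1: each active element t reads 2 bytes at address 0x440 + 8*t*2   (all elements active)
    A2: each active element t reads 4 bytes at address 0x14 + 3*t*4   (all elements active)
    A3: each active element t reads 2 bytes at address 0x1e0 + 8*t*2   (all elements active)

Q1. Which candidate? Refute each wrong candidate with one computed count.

A: A1 gives 3 transactions, not 16
B: A1 gives 2 transactions, not 16
D: A2 gives 3 transactions, not 16
E: A1 gives 8 transactions, not 16
C: all counts match (16,16,3)

Answer: C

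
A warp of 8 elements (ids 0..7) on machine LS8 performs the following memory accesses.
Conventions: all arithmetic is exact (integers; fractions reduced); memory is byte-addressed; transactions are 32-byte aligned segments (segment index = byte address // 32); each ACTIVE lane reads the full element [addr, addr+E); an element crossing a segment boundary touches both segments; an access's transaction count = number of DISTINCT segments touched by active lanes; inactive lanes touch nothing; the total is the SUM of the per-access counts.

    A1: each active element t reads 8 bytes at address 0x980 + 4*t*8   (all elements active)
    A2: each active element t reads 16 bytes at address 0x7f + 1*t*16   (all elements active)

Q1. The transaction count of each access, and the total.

A1: 8 transactions
A2: 5 transactions

Answer: 8,5; total 13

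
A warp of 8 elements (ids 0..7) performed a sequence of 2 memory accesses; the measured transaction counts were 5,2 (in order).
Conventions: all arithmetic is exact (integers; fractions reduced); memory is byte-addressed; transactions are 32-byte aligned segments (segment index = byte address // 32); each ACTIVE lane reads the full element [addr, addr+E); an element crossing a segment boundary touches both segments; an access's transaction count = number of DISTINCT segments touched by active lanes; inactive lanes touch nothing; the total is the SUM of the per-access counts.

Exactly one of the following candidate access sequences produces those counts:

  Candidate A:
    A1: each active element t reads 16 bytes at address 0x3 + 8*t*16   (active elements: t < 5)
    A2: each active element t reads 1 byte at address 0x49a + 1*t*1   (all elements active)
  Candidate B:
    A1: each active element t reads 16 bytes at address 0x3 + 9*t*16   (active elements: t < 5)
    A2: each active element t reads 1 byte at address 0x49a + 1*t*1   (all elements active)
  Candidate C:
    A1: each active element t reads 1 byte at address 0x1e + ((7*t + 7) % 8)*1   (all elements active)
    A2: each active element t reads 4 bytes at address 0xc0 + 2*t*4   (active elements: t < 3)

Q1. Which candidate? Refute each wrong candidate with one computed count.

B: A1 gives 7 transactions, not 5
C: A1 gives 2 transactions, not 5
A: all counts match (5,2)

Answer: A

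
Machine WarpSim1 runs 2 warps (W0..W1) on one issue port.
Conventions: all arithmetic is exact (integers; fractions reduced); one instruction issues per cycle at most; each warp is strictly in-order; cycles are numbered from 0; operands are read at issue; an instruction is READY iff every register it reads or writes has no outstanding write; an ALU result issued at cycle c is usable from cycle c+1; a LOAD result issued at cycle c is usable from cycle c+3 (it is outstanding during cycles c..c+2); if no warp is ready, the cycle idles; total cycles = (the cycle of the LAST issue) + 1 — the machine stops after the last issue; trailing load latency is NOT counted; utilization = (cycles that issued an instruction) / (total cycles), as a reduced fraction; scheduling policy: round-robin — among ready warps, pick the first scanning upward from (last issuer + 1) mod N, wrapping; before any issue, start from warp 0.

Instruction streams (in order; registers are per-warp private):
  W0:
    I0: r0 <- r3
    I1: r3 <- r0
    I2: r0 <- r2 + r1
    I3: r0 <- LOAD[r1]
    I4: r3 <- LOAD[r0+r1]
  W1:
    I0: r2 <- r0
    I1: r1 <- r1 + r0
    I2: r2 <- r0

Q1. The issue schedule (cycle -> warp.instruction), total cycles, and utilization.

cycle 0: W0.I0
cycle 1: W1.I0
cycle 2: W0.I1
cycle 3: W1.I1
cycle 4: W0.I2
cycle 5: W1.I2
cycle 6: W0.I3
cycle 7: idle
cycle 8: idle
cycle 9: W0.I4

Answer: 10 cycles, utilization 4/5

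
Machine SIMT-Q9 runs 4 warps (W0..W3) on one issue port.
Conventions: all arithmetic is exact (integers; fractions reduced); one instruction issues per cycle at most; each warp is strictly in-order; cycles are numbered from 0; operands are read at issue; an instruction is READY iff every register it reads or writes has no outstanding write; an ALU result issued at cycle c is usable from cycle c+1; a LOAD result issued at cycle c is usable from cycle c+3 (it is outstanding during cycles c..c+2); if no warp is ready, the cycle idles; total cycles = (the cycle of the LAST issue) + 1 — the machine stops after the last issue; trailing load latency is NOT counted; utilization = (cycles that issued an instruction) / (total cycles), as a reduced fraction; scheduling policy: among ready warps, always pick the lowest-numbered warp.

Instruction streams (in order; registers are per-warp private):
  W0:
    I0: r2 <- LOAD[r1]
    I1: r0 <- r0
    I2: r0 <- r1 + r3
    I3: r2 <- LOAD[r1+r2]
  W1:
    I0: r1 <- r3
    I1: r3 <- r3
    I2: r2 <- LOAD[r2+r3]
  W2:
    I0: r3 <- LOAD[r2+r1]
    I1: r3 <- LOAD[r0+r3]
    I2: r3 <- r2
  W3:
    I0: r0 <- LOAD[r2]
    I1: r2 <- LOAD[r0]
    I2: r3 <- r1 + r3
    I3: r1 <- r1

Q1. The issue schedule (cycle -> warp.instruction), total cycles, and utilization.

cycle 0: W0.I0
cycle 1: W0.I1
cycle 2: W0.I2
cycle 3: W0.I3
cycle 4: W1.I0
cycle 5: W1.I1
cycle 6: W1.I2
cycle 7: W2.I0
cycle 8: W3.I0
cycle 9: idle
cycle 10: W2.I1
cycle 11: W3.I1
cycle 12: W3.I2
cycle 13: W2.I2
cycle 14: W3.I3

Answer: 15 cycles, utilization 14/15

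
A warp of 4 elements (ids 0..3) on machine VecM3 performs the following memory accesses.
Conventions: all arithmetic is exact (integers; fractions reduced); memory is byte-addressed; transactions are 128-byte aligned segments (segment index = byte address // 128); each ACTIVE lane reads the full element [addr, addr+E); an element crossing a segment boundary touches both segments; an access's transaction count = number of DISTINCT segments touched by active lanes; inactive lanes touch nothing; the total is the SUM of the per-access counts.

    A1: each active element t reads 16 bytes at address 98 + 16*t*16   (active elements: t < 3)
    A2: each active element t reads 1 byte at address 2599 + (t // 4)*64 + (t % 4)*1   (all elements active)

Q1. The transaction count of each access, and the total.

A1: 3 transactions
A2: 1 transaction

Answer: 3,1; total 4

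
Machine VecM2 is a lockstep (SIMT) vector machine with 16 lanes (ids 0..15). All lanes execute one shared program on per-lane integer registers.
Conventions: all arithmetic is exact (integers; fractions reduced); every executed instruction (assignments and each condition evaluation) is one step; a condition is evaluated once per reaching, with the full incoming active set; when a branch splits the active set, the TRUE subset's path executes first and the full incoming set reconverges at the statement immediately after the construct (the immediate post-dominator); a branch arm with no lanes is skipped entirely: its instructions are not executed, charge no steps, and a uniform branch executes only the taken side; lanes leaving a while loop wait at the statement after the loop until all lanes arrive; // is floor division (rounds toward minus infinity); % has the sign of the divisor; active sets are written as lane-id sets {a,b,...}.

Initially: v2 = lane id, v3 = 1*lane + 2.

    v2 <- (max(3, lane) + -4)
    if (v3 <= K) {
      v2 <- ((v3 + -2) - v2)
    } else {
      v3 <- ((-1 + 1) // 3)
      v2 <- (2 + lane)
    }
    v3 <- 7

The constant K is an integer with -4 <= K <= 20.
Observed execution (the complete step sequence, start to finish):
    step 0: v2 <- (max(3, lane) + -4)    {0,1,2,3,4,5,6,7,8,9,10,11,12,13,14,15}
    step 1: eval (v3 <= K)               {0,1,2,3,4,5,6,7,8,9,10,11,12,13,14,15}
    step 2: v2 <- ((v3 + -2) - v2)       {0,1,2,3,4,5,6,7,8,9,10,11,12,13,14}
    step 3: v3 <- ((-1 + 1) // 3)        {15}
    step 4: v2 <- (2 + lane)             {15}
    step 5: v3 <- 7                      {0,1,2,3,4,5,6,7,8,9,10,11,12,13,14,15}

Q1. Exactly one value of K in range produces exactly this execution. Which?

Answer: K = 16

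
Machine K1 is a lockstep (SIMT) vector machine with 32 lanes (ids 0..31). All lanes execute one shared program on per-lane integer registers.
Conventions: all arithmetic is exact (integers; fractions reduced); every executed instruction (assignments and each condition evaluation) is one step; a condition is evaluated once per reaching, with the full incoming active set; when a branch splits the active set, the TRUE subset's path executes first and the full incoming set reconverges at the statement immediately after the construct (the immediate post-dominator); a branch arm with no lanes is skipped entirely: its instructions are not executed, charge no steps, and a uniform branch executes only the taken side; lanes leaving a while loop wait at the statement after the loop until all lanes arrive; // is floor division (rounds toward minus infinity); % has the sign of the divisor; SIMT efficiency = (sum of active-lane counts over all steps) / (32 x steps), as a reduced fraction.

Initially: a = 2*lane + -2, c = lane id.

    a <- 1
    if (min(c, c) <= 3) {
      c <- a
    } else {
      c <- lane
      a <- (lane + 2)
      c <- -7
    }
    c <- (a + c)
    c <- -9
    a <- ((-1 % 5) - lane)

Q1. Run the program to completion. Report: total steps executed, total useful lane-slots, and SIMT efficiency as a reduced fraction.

Answer: 9 steps, 248 useful, 31/36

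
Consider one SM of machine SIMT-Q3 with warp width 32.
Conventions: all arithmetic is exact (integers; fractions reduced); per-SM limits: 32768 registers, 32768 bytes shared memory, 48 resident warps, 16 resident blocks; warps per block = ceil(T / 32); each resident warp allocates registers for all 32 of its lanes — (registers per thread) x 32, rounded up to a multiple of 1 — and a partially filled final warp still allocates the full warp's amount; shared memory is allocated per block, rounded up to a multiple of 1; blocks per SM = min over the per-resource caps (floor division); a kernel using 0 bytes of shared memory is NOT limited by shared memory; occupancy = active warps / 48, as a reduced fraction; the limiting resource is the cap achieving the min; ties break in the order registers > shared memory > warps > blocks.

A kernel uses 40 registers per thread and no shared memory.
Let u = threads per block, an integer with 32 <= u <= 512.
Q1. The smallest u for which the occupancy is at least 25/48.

Answer: u = 129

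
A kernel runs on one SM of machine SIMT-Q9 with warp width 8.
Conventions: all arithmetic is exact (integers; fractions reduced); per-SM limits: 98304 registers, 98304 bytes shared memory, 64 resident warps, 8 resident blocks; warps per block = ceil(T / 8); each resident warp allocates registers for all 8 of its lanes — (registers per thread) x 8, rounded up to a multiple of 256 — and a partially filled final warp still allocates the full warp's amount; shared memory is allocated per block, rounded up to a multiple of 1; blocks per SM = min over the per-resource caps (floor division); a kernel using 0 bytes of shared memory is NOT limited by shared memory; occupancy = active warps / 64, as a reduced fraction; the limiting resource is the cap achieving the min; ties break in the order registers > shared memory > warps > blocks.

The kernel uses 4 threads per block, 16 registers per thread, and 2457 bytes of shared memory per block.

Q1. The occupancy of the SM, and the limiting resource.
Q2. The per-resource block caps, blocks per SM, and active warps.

Answer: occupancy 1/8, limited by blocks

registers: 384 blocks
shared memory: 40 blocks
warps: 64 blocks
blocks: 8 blocks

Answer: 8 blocks, 8 active warps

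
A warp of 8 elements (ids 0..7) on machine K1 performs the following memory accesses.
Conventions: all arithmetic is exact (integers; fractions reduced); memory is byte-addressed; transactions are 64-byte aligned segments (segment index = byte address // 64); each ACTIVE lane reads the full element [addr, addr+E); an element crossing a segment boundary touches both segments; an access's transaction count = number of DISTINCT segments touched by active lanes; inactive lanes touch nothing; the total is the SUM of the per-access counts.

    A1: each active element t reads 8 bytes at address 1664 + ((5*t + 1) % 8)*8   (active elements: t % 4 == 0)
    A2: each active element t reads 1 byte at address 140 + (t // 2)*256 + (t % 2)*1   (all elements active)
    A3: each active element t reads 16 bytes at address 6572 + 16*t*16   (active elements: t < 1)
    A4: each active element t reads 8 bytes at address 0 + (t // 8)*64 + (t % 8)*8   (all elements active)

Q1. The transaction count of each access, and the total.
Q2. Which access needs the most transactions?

A1: 1 transaction
A2: 4 transactions
A3: 1 transaction
A4: 1 transaction

Answer: 1,4,1,1; total 7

Answer: A2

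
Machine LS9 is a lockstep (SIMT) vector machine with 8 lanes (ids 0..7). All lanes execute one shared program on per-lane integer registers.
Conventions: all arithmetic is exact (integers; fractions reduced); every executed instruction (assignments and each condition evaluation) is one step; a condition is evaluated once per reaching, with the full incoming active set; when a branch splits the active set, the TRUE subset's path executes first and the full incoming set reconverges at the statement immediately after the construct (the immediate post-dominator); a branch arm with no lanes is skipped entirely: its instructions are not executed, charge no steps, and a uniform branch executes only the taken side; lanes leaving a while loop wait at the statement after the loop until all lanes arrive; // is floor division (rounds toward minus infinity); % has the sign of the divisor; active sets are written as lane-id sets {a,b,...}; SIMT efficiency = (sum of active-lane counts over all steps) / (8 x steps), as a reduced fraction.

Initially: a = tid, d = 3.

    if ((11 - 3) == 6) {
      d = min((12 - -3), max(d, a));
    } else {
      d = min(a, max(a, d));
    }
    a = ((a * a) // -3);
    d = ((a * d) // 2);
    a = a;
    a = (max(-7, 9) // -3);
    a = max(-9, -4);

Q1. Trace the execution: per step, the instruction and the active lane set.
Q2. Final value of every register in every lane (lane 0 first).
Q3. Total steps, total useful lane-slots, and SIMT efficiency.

step 0: eval ((11 - 3) == 6)         {0,1,2,3,4,5,6,7}
step 1: d <- min(a, max(a, d))       {0,1,2,3,4,5,6,7}
step 2: a <- ((a * a) // -3)         {0,1,2,3,4,5,6,7}
step 3: d <- ((a * d) // 2)          {0,1,2,3,4,5,6,7}
step 4: a <- a                       {0,1,2,3,4,5,6,7}
step 5: a <- (max(-7, 9) // -3)      {0,1,2,3,4,5,6,7}
step 6: a <- max(-9, -4)             {0,1,2,3,4,5,6,7}

Answer: 7 steps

a: -4,-4,-4,-4,-4,-4,-4,-4
d: 0,-1,-2,-5,-12,-23,-36,-60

steps = 7; useful = 56; efficiency = 56/56 = 1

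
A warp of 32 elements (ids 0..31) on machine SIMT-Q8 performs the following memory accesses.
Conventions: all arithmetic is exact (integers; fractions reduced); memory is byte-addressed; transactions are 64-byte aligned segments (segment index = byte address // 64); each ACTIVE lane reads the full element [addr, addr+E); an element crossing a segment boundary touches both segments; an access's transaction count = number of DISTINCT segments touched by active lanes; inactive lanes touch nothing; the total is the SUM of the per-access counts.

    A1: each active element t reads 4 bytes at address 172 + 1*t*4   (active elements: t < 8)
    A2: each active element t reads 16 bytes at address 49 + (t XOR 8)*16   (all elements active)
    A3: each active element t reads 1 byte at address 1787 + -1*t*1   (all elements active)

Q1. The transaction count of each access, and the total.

A1: 2 transactions
A2: 9 transactions
A3: 1 transaction

Answer: 2,9,1; total 12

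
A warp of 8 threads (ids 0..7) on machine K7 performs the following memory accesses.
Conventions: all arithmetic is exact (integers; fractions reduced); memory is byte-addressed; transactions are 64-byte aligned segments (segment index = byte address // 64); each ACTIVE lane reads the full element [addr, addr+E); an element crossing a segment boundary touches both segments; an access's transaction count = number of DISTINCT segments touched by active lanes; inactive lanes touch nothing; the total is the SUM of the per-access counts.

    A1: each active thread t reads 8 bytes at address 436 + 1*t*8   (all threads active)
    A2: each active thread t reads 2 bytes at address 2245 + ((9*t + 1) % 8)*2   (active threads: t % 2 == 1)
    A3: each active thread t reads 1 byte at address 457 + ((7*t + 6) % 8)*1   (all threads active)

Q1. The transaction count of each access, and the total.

A1: 2 transactions
A2: 1 transaction
A3: 1 transaction

Answer: 2,1,1; total 4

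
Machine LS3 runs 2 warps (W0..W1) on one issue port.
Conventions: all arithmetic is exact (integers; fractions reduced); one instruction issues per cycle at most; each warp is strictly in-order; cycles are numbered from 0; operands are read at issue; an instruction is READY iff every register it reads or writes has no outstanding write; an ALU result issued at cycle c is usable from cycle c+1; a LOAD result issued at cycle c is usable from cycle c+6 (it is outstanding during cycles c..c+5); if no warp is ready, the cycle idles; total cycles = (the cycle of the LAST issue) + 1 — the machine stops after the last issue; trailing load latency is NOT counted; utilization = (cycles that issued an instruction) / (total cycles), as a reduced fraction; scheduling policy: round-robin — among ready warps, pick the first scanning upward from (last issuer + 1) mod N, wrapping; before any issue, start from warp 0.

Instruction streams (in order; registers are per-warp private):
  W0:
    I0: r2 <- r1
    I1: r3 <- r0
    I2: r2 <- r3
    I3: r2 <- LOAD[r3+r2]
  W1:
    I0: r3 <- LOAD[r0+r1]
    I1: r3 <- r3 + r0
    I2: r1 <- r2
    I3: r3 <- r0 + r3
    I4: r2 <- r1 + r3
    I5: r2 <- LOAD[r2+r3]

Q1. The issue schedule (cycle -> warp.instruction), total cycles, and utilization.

cycle 0: W0.I0
cycle 1: W1.I0
cycle 2: W0.I1
cycle 3: W0.I2
cycle 4: W0.I3
cycle 5: idle
cycle 6: idle
cycle 7: W1.I1
cycle 8: W1.I2
cycle 9: W1.I3
cycle 10: W1.I4
cycle 11: W1.I5

Answer: 12 cycles, utilization 5/6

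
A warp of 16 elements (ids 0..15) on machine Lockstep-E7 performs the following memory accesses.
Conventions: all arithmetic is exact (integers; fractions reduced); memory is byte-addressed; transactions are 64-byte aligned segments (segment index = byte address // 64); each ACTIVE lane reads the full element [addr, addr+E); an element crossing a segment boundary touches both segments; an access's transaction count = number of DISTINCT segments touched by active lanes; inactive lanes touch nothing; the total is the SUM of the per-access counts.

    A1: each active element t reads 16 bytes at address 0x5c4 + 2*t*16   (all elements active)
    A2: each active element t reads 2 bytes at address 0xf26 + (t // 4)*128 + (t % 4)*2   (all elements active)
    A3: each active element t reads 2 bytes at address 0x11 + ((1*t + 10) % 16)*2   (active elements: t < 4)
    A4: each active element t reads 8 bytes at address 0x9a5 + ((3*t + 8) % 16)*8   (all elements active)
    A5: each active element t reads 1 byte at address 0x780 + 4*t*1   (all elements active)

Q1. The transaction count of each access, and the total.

A1: 8 transactions
A2: 4 transactions
A3: 1 transaction
A4: 3 transactions
A5: 1 transaction

Answer: 8,4,1,3,1; total 17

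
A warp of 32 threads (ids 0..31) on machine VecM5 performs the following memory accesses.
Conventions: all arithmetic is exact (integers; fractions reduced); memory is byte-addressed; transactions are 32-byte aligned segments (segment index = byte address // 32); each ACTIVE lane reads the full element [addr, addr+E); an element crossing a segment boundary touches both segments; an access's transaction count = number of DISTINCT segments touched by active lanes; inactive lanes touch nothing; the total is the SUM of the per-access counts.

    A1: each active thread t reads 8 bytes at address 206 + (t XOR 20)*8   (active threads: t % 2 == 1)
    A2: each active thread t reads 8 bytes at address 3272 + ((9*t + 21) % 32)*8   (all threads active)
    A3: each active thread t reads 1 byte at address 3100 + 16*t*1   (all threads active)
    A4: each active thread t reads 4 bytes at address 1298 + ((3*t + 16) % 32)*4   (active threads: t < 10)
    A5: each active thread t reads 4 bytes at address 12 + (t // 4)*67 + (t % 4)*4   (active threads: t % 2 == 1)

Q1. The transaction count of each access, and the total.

A1: 9 transactions
A2: 9 transactions
A3: 17 transactions
A4: 5 transactions
A5: 12 transactions

Answer: 9,9,17,5,12; total 52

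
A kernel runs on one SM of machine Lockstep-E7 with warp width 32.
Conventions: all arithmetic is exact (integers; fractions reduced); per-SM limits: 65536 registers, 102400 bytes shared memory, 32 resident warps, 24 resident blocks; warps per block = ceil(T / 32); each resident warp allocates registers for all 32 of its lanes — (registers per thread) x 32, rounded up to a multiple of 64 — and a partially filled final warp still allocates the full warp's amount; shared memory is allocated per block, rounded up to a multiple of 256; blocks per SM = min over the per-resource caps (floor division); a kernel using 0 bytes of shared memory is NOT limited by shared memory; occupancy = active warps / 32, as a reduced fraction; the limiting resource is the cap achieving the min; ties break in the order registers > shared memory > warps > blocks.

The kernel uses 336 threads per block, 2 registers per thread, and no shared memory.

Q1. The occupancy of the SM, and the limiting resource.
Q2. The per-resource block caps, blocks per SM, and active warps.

Answer: occupancy 11/16, limited by warps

registers: 93 blocks
shared memory: no limit (kernel uses none)
warps: 2 blocks
blocks: 24 blocks

Answer: 2 blocks, 22 active warps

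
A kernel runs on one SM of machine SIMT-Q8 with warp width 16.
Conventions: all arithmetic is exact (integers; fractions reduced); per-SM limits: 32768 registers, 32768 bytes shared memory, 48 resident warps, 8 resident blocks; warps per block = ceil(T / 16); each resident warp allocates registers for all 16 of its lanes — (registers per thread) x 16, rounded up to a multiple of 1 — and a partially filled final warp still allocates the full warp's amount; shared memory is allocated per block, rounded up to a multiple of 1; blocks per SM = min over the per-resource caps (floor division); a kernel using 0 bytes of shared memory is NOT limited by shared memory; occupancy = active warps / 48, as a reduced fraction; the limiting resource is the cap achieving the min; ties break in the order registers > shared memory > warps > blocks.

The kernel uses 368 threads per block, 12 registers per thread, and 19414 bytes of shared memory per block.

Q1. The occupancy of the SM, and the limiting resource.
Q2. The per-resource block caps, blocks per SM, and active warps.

Answer: occupancy 23/48, limited by shared memory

registers: 7 blocks
shared memory: 1 block
warps: 2 blocks
blocks: 8 blocks

Answer: 1 block, 23 active warps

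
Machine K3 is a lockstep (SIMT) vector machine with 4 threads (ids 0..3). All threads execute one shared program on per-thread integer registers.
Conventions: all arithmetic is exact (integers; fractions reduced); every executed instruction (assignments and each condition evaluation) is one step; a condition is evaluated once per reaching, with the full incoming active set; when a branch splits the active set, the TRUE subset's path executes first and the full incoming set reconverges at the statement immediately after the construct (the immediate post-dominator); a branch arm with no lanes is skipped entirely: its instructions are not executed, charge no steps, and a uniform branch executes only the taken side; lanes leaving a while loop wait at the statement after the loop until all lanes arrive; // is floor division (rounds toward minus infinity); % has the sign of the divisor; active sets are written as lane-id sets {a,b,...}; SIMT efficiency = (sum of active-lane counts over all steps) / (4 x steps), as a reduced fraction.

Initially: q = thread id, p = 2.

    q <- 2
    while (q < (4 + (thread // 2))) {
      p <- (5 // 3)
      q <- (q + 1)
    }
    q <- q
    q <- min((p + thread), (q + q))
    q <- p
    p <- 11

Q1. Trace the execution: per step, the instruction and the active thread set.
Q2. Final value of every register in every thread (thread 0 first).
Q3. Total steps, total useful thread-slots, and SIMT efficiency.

step 0: q <- 2                       {0,1,2,3}
step 1: eval (q < (4 + (thread // 2))) {0,1,2,3}
step 2: p <- (5 // 3)                {0,1,2,3}
step 3: q <- (q + 1)                 {0,1,2,3}
step 4: eval (q < (4 + (thread // 2))) {0,1,2,3}
step 5: p <- (5 // 3)                {0,1,2,3}
step 6: q <- (q + 1)                 {0,1,2,3}
step 7: eval (q < (4 + (thread // 2))) {0,1,2,3}
step 8: p <- (5 // 3)                {2,3}
step 9: q <- (q + 1)                 {2,3}
step 10: eval (q < (4 + (thread // 2))) {2,3}
step 11: q <- q                       {0,1,2,3}
step 12: q <- min((p + thread), (q + q)) {0,1,2,3}
step 13: q <- p                       {0,1,2,3}
step 14: p <- 11                      {0,1,2,3}

Answer: 15 steps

q: 1,1,1,1
p: 11,11,11,11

steps = 15; useful = 54; efficiency = 54/60 = 9/10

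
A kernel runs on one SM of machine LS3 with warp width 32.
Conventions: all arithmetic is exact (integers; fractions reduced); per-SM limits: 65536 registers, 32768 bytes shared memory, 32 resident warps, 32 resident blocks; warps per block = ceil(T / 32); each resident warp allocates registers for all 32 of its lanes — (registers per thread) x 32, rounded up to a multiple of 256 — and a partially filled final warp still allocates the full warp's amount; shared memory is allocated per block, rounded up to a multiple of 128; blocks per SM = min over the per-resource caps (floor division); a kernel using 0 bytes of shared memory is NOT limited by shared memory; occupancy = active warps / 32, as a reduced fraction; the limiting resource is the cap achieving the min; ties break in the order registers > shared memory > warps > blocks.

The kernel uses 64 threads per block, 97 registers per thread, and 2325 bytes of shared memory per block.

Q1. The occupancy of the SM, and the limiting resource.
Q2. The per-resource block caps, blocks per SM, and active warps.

Answer: occupancy 9/16, limited by registers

registers: 9 blocks
shared memory: 13 blocks
warps: 16 blocks
blocks: 32 blocks

Answer: 9 blocks, 18 active warps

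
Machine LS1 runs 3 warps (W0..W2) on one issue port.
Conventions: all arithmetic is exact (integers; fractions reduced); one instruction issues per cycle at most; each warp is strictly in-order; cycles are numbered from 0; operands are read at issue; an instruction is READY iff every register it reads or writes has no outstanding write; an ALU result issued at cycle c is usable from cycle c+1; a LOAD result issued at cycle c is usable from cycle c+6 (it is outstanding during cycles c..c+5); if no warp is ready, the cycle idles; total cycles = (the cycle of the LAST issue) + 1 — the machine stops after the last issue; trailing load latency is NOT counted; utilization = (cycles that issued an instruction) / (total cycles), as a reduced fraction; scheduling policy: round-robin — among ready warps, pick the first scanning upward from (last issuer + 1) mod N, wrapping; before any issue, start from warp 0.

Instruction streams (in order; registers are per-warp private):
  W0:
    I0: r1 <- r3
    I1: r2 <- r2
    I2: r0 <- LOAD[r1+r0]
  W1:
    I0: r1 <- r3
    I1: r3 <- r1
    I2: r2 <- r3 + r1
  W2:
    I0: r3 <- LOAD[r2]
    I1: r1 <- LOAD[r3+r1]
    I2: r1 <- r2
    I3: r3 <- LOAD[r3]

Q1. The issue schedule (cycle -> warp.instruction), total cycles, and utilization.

cycle 0: W0.I0
cycle 1: W1.I0
cycle 2: W2.I0
cycle 3: W0.I1
cycle 4: W1.I1
cycle 5: W0.I2
cycle 6: W1.I2
cycle 7: idle
cycle 8: W2.I1
cycle 9: idle
cycle 10: idle
cycle 11: idle
cycle 12: idle
cycle 13: idle
cycle 14: W2.I2
cycle 15: W2.I3

Answer: 16 cycles, utilization 5/8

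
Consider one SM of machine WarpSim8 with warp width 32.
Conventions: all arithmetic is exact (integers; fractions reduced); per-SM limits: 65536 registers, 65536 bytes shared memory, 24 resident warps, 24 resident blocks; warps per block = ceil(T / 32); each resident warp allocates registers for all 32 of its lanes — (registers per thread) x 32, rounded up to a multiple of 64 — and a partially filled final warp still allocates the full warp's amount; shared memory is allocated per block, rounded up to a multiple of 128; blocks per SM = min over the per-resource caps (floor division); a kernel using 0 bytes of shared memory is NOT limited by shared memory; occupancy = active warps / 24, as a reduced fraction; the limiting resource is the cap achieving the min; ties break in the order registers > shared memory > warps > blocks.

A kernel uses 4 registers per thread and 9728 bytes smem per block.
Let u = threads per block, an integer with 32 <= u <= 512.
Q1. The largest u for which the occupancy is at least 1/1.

Answer: u = 384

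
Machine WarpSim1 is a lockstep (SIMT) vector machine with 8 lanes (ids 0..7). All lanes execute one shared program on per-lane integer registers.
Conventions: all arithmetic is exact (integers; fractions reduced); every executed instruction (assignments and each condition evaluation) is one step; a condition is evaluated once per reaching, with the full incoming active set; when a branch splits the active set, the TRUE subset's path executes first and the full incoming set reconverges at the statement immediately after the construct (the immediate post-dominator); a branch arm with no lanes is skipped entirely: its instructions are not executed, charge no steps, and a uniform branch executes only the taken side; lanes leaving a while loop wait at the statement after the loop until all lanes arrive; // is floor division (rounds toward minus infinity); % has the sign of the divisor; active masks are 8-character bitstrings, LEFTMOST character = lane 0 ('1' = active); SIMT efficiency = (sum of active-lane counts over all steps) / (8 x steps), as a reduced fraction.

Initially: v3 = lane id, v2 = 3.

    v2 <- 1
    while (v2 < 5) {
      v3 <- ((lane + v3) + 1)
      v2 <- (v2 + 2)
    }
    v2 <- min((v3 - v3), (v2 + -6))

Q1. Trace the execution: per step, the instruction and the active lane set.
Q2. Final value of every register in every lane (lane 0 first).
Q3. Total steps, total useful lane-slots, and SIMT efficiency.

step 0: v2 <- 1                      11111111
step 1: eval (v2 < 5)                11111111
step 2: v3 <- ((lane + v3) + 1)      11111111
step 3: v2 <- (v2 + 2)               11111111
step 4: eval (v2 < 5)                11111111
step 5: v3 <- ((lane + v3) + 1)      11111111
step 6: v2 <- (v2 + 2)               11111111
step 7: eval (v2 < 5)                11111111
step 8: v2 <- min((v3 - v3), (v2 + -6)) 11111111

Answer: 9 steps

v3: 2,5,8,11,14,17,20,23
v2: -1,-1,-1,-1,-1,-1,-1,-1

steps = 9; useful = 72; efficiency = 72/72 = 1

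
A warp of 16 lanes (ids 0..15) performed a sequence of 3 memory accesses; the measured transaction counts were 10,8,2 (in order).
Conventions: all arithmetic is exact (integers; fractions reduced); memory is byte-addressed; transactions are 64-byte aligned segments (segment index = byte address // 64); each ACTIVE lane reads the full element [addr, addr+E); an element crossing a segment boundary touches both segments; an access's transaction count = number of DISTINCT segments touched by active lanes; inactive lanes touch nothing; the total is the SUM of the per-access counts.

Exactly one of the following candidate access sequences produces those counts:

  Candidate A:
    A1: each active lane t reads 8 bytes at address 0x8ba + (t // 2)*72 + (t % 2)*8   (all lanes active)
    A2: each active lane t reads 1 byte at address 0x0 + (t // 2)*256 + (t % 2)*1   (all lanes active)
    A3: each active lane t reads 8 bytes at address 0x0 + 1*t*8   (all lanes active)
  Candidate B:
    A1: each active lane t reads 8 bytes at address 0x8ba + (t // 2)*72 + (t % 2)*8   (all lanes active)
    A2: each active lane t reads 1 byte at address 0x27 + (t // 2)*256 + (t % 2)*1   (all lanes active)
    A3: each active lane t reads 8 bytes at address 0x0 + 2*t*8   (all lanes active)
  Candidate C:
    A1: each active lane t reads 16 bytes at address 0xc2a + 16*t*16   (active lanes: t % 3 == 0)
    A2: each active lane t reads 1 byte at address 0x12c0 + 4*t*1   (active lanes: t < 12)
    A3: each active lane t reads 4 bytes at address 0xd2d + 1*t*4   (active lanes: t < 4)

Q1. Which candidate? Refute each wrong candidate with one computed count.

B: A3 gives 4 transactions, not 2
C: A1 gives 6 transactions, not 10
A: all counts match (10,8,2)

Answer: A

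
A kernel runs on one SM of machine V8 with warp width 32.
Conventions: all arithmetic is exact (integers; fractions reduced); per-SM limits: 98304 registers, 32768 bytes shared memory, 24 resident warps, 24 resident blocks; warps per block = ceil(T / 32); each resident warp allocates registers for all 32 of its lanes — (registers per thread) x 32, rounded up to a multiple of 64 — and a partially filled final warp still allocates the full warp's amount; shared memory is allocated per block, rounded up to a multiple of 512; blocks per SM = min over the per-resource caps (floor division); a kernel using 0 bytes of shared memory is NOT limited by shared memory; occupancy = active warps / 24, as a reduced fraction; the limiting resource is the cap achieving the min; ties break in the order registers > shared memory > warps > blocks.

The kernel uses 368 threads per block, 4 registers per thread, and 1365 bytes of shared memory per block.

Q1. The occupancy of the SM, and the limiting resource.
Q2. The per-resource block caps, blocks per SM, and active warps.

Answer: occupancy 1, limited by warps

registers: 64 blocks
shared memory: 21 blocks
warps: 2 blocks
blocks: 24 blocks

Answer: 2 blocks, 24 active warps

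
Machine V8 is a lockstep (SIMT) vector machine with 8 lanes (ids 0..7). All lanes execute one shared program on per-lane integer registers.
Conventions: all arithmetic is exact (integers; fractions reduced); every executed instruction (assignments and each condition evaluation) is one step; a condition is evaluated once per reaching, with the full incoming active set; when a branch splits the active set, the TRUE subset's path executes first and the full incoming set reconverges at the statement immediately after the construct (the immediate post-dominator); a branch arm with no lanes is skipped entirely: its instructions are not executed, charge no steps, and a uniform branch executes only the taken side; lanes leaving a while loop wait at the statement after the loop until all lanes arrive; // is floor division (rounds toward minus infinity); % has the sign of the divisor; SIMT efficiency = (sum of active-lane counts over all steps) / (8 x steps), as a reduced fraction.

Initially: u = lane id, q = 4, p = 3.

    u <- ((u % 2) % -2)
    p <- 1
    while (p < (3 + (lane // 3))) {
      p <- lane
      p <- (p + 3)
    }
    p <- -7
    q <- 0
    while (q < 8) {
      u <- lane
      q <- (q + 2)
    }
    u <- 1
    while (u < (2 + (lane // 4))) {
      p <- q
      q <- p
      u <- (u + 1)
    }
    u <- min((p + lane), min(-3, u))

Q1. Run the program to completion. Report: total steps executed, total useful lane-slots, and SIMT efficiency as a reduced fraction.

Answer: 32 steps, 240 useful, 15/16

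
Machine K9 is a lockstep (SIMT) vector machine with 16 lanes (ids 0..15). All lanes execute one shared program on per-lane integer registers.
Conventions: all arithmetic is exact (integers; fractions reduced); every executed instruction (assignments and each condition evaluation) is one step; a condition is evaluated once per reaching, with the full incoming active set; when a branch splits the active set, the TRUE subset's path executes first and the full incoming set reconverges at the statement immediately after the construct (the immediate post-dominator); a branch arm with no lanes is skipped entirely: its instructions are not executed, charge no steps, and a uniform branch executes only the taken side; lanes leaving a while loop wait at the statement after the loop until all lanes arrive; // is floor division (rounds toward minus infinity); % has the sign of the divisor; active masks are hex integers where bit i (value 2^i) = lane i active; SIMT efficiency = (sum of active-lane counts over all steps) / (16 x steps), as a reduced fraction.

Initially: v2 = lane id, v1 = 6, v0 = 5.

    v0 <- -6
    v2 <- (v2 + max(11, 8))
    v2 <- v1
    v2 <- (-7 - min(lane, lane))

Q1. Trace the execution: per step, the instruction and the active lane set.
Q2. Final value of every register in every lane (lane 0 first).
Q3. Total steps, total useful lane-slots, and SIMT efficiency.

step 0: v0 <- -6                     0xffff
step 1: v2 <- (v2 + max(11, 8))      0xffff
step 2: v2 <- v1                     0xffff
step 3: v2 <- (-7 - min(lane, lane)) 0xffff

Answer: 4 steps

v2: -7,-8,-9,-10,-11,-12,-13,-14,-15,-16,-17,-18,-19,-20,-21,-22
v1: 6,6,6,6,6,6,6,6,6,6,6,6,6,6,6,6
v0: -6,-6,-6,-6,-6,-6,-6,-6,-6,-6,-6,-6,-6,-6,-6,-6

steps = 4; useful = 64; efficiency = 64/64 = 1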